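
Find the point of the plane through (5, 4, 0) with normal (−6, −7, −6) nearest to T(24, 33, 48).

n = (−6, −7, −6), |n|² = 121, and n·T − (-58) = -605.
t = -605/121 = -5, so the foot is T − t·n = (24, 33, 48) − (-5)·(−6, −7, −6) = (−6, −2, 18).

(-6, -2, 18)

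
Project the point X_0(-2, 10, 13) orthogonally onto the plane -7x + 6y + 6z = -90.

n = (-7, 6, 6), |n|² = 121, and n·X_0 − (-90) = 242.
t = 242/121 = 2, so the foot is X_0 − t·n = (-2, 10, 13) − 2·(-7, 6, 6) = (12, -2, 1).

(12, -2, 1)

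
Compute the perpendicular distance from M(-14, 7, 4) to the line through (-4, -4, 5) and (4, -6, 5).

√69

A direction vector is d = (8, -2, 0).
AP = (-10, 11, -1), and AP × d = (-2, -8, -68).
|AP × d|² = 4692 and |d|² = 68, so the distance is √(4692/68) = √69.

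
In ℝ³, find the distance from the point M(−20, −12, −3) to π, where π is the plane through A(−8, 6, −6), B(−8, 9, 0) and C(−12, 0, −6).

AB = (0, 3, 6) and AC = (−4, −6, 0), so a normal is n = AB × AC = (36, −24, 12).
Then n·(−20, −12, −3) − (−504) = 36.
|n| = √(1296 + 576 + 144) = 12√14, so the distance is |36|/(12√14) = 3√14/14.

3√14/14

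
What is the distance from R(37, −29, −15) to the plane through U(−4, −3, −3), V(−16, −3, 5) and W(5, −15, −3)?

UV = (−12, 0, 8) and UW = (9, −12, 0), so a normal is n = UV × UW = (96, 72, 144).
Then n·(37, −29, −15) − (−1032) = 336.
|n| = √(9216 + 5184 + 20736) = 24√61, so the distance is |336|/(24√61) = 14√61/61.

14/√61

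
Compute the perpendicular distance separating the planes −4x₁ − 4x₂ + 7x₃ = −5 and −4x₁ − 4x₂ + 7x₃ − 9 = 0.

14/9

With common normal n = (−4, −4, 7) (|n| = 9), the distance is |(-5) − 9|/|n| = 14/9.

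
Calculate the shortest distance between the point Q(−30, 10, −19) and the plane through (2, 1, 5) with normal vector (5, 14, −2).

14/15

The plane has equation n·(r − (2, 1, 5)) = 0, i.e. n·r = 14.
d = |5·(-30) + 14·10 + (-2)·(-19) − 14| / √(25 + 196 + 4) = |14| / 15 = 14/15.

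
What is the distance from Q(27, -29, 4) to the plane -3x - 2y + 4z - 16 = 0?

n = (-3, -2, 4); n·P − 16 = -23; |n| = √29; distance = 23/√29 = 23√29/29.

23/√29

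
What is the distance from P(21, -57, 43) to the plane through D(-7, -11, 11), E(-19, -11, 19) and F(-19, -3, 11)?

14/√22

DE = (-12, 0, 8) and DF = (-12, 8, 0), so a normal is n = DE × DF = (-64, -96, -96).
Then n·(21, -57, 43) - 448 = -448.
|n| = √(4096 + 9216 + 9216) = 32√22, so the distance is |-448|/(32√22) = 14/√22.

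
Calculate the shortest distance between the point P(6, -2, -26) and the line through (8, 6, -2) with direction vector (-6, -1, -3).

2√115

Direction vector d = (-6, -1, -3).
AP = (-2, -8, -24), and AP × d = (0, 138, -46).
|AP × d|² = 21160 and |d|² = 46, so the distance is √(21160/46) = √460 = 2√115.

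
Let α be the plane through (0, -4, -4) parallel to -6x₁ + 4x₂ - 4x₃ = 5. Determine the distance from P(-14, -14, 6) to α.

2√17/17

Parallel planes share the normal n = (-6, 4, -4); since (0, -4, -4) lies on the plane, its equation is -6x₁ + 4x₂ - 4x₃ = 0.
d = |(-6)·(-14) + 4·(-14) + (-4)·6 − 0| / √(36 + 16 + 16) = |4| / (2√17) = 2√17/17.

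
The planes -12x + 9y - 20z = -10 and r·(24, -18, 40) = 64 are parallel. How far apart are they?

Divide the second equation by -2 to match normals: -12x + 9y - 20z = -32.
Both planes have normal n = (-12, 9, -20), |n| = 25. Any point on the first plane is at distance |(-32) − (-10)|/|n| = 22/25 from the second.

22/25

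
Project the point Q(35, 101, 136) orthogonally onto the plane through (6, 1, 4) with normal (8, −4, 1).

n = (8, −4, 1), |n|² = 81, and n·Q − 48 = -36.
t = -36/81 = -4/9, so the foot is Q − t·n = (35, 101, 136) − (-4/9)·(8, −4, 1) = (347/9, 893/9, 1228/9).

(347/9, 893/9, 1228/9)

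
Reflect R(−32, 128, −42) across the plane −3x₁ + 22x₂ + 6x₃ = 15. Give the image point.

(-2, -92, -102)

n = (−3, 22, 6), |n|² = 529, n·R − 15 = 2645, so t = 2645/529 = 5.
Foot F = R − 5·n = (−17, 18, −72); the reflection is 2F − R = (−2, −92, −102).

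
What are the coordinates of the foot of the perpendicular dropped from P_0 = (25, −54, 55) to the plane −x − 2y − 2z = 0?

n = (−1, −2, −2), |n|² = 9, and n·P_0 − 0 = -27.
t = -27/9 = -3, so the foot is P_0 − t·n = (25, −54, 55) − (-3)·(−1, −2, −2) = (22, −60, 49).

(22, -60, 49)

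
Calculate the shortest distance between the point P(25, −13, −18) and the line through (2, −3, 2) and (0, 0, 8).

A direction vector is d = (−2, 3, 6).
AP = (23, −10, −20), and AP × d = (0, −98, 49).
|AP × d|² = 12005 and |d|² = 49, so the distance is √(12005/49) = √245 = 7√5.

7√5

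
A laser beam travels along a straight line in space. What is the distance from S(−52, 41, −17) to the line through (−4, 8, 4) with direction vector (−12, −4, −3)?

3√257

Direction vector d = (−12, −4, −3).
AP = (−48, 33, −21); AP·d = 507, |AP|² = 3834, |d|² = 169.
distance² = |AP|² − (AP·d)²/|d|² = 3834 − 257049/169 = 2313, so the distance is 3√257.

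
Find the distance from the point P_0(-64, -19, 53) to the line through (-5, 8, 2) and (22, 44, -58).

√1186

A direction vector is d = (27, 36, -60).
AP = (-59, -27, 51); AP·d = -5625, |AP|² = 6811, |d|² = 5625.
distance² = |AP|² − (AP·d)²/|d|² = 6811 − 31640625/5625 = 1186, so the distance is √1186.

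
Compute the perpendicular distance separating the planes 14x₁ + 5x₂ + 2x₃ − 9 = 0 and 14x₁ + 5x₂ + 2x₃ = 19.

Both planes have normal n = (14, 5, 2), |n| = 15. Any point on the first plane is at distance |19 − 9|/|n| = 10/15 = 2/3 from the second.

2/3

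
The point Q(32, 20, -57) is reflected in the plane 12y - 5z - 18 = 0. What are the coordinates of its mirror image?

With n = (0, 12, -5), the signed offset is (n·Q − 18)/|n|² = 507/169 = 3.
Q' = Q − 2t·n = (32, 20, -57) − 6·(0, 12, -5) = (32, -52, -27).

(32, -52, -27)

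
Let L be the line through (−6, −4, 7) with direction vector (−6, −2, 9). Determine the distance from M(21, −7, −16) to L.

√178

Direction vector d = (−6, −2, 9).
AP = (27, −3, −23), and AP × d = (−73, −105, −72).
|AP × d|² = 21538 and |d|² = 121, so the distance is √(21538/121) = √178.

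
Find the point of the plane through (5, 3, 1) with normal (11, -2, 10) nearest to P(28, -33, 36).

(-5, -27, 6)

The perpendicular from P has direction n = (11, -2, 10): r = (28, -33, 36) + λ(11, -2, 10).
Substitute into the plane: n·(P + λn) = 59 gives 734 + 225λ = 59, so λ = -3.
Foot = (28, -33, 36) + (-3)·(11, -2, 10) = (-5, -27, 6).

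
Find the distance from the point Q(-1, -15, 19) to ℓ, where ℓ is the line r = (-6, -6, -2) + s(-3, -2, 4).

√286

Direction vector d = (-3, -2, 4).
AP = (5, -9, 21), and AP × d = (6, -83, -37).
|AP × d|² = 8294 and |d|² = 29, so the distance is √(8294/29) = √286.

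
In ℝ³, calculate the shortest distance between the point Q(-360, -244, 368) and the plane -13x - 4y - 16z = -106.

Normal vector n = (-13, -4, -16), and n·(-360, -244, 368) - (-106) = -126.
|n| = √(169 + 16 + 256) = 21, so the distance is |-126|/21 = 6.

6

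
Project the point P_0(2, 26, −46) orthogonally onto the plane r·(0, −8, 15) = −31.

(2, 2, -1)

n = (0, −8, 15), |n|² = 289, and n·P_0 − (-31) = -867.
t = -867/289 = -3, so the foot is P_0 − t·n = (2, 26, −46) − (-3)·(0, −8, 15) = (2, 2, −1).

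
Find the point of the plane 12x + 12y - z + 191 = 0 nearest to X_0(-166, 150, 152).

(-2714/17, 2658/17, 2575/17)

n = (12, 12, -1), |n|² = 289, and n·X_0 − (-191) = -153.
t = -153/289 = -9/17, so the foot is X_0 − t·n = (-166, 150, 152) − (-9/17)·(12, 12, -1) = (-2714/17, 2658/17, 2575/17).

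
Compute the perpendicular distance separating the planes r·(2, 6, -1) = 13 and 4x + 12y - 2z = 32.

Divide the second equation by 2 to match normals: 2x + 6y - z = 16.
Both planes have normal n = (2, 6, -1), |n| = √41. Any point on the first plane is at distance |16 − 13|/|n| = 3/√41 from the second.

3√41/41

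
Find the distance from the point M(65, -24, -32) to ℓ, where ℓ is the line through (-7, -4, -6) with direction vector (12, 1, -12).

Direction vector d = (12, 1, -12).
AP = (72, -20, -26), and AP × d = (266, 552, 312).
|AP × d|² = 472804 and |d|² = 289, so the distance is √(472804/289) = √1636 = 2√409.

2√409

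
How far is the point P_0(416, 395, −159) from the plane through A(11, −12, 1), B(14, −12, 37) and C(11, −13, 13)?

8

AB = (3, 0, 36) and AC = (0, −1, 12), so a normal is n = AB × AC = (36, −36, −3).
d = |36·416 + (-36)·395 + (-3)·(-159) − 825| / √(1296 + 1296 + 9) = |408| / 51 = 8.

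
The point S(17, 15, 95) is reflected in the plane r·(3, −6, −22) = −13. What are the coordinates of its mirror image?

n = (3, −6, −22), |n|² = 529, n·S − (-13) = -2116, so t = -2116/529 = -4.
Foot F = S − (-4)·n = (29, −9, 7); the reflection is 2F − S = (41, −33, −81).

(41, -33, -81)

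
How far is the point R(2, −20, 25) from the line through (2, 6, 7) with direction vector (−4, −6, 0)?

2√133

Direction vector d = (−4, −6, 0).
AP = (0, −26, 18), and AP × d = (108, −72, −104).
|AP × d|² = 27664 and |d|² = 52, so the distance is √(27664/52) = √532 = 2√133.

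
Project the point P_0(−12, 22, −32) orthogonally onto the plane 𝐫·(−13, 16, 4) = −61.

The perpendicular from P_0 has direction n = (−13, 16, 4): r = (−12, 22, −32) + μ(−13, 16, 4).
Substitute into the plane: n·(P_0 + μn) = -61 gives 380 + 441μ = -61, so μ = -1.
Foot = (−12, 22, −32) + (-1)·(−13, 16, 4) = (1, 6, −36).

(1, 6, -36)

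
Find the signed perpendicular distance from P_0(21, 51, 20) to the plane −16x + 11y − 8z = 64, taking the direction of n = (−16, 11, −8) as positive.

n·P_0 − 64 = 1.
|n| = 21, so the signed distance is 1/21.

1/21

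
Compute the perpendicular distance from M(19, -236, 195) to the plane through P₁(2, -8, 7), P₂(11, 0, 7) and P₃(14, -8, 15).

4

P₁P₂ = (9, 8, 0) and P₁P₃ = (12, 0, 8), so a normal is n = P₁P₂ × P₁P₃ = (64, -72, -96).
Then n·(19, -236, 195) - 32 = -544.
|n| = √(4096 + 5184 + 9216) = 136, so the distance is |-544|/136 = 4.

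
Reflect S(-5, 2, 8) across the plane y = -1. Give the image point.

With n = (0, 1, 0), the signed offset is (n·S − (-1))/|n|² = 3/1 = 3.
S' = S − 2t·n = (-5, 2, 8) − 6·(0, 1, 0) = (-5, -4, 8).

(-5, -4, 8)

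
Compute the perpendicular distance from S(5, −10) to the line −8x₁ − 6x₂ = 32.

6/5

d = |(-8)·5 + (-6)·(-10) − 32| / √(64 + 36) = |-12|/10 = 6/5.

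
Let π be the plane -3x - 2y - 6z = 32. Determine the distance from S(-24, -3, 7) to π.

Normal vector n = (-3, -2, -6), and n·(-24, -3, 7) - 32 = 4.
|n| = √(9 + 4 + 36) = 7, so the distance is |4|/7 = 4/7.

4/7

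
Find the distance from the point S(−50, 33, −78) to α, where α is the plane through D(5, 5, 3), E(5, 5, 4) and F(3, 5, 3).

28

DE = (0, 0, 1) and DF = (−2, 0, 0), so a normal is n = DE × DF = (0, −2, 0).
Then n·(−50, 33, −78) − (−10) = −56.
|n| = √(0 + 4 + 0) = 2, so the distance is |-56|/2 = 28.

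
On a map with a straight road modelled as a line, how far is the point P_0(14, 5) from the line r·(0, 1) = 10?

The normal to the line is n = (0, 1) with |n| = 1.
|n·P_0 − 10| = |5 − 10| = 5, so the distance is 5/1 = 5.

5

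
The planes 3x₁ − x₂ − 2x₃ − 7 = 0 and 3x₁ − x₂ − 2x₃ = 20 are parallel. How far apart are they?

With common normal n = (3, −1, −2) (|n| = √14), the distance is |7 − 20|/|n| = 13/√14.

13/√14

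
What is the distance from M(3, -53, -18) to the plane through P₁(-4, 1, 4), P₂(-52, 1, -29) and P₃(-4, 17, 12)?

1/7

P₁P₂ = (-48, 0, -33) and P₁P₃ = (0, 16, 8), so a normal is n = P₁P₂ × P₁P₃ = (528, 384, -768).
d = |528·3 + 384·(-53) + (-768)·(-18) − (-4800)| / √(278784 + 147456 + 589824) = |-144| / 1008 = 1/7.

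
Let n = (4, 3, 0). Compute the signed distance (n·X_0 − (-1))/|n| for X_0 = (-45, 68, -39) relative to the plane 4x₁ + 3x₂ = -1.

5

n·X_0 − (-1) = 25.
|n| = 5, so the signed distance is 25/5 = 5.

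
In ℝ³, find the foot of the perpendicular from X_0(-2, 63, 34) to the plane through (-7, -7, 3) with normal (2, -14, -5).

(8, -7, 9)

n = (2, -14, -5), |n|² = 225, and n·X_0 − 69 = -1125.
t = -1125/225 = -5, so the foot is X_0 − t·n = (-2, 63, 34) − (-5)·(2, -14, -5) = (8, -7, 9).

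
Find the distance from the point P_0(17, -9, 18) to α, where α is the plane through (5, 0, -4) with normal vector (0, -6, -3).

The plane has equation n·(r − (5, 0, -4)) = 0, i.e. n·r = 12.
Then n·(17, -9, 18) - 12 = -12.
|n| = √(0 + 36 + 9) = 3√5, so the distance is |-12|/(3√5) = 4/√5.

4/√5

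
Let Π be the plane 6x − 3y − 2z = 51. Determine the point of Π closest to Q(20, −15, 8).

(8, -9, 12)

The perpendicular from Q has direction n = (6, −3, −2): r = (20, −15, 8) + μ(6, −3, −2).
Substitute into the plane: n·(Q + μn) = 51 gives 149 + 49μ = 51, so μ = -2.
Foot = (20, −15, 8) + (-2)·(6, −3, −2) = (8, −9, 12).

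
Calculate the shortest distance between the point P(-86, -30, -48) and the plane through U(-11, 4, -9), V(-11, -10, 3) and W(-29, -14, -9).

27/11

UV = (0, -14, 12) and UW = (-18, -18, 0), so a normal is n = UV × UW = (216, -216, -252).
Then n·(-86, -30, -48) - (-972) = 972.
|n| = √(46656 + 46656 + 63504) = 396, so the distance is |972|/396 = 27/11.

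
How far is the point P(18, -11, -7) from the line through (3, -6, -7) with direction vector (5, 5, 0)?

Direction vector d = (5, 5, 0).
AP = (15, -5, 0), and AP × d = (0, 0, 100).
|AP × d|² = 10000 and |d|² = 50, so the distance is √(10000/50) = √200 = 10√2.

10√2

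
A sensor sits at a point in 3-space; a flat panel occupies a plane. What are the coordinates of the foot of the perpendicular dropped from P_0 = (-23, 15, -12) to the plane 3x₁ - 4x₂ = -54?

(-14, 3, -12)

n = (3, -4, 0), |n|² = 25, and n·P_0 − (-54) = -75.
t = -75/25 = -3, so the foot is P_0 − t·n = (-23, 15, -12) − (-3)·(3, -4, 0) = (-14, 3, -12).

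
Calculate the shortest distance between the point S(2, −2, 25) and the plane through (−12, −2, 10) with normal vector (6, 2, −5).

9√65/65

The plane has equation n·(r − (−12, −2, 10)) = 0, i.e. n·r = -126.
Then n·(2, −2, 25) − (−126) = 9.
|n| = √(36 + 4 + 25) = √65, so the distance is |9|/√65 = 9√65/65.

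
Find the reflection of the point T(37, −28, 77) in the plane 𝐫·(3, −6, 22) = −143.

(13, 20, -99)

n = (3, −6, 22), |n|² = 529, n·T − (-143) = 2116, so t = 2116/529 = 4.
Foot F = T − 4·n = (25, −4, −11); the reflection is 2F − T = (13, 20, −99).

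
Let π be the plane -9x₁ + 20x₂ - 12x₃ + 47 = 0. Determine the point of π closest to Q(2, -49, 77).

The perpendicular from Q has direction n = (-9, 20, -12): r = (2, -49, 77) + t(-9, 20, -12).
Substitute into the plane: n·(Q + tn) = -47 gives -1922 + 625t = -47, so t = 3.
Foot = (2, -49, 77) + 3·(-9, 20, -12) = (-25, 11, 41).

(-25, 11, 41)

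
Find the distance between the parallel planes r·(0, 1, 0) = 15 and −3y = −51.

Divide the second equation by -3 to match normals: y = 17.
With common normal n = (0, 1, 0) (|n| = 1), the distance is |15 − 17|/|n| = 2/1 = 2.

2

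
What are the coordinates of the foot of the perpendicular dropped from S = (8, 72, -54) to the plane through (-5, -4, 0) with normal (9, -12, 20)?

(35, 36, 6)

n = (9, -12, 20), |n|² = 625, and n·S − 3 = -1875.
t = -1875/625 = -3, so the foot is S − t·n = (8, 72, -54) − (-3)·(9, -12, 20) = (35, 36, 6).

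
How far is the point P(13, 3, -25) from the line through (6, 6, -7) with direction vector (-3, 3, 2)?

Direction vector d = (-3, 3, 2).
AP = (7, -3, -18); AP·d = -66, |AP|² = 382, |d|² = 22.
distance² = |AP|² − (AP·d)²/|d|² = 382 − 4356/22 = 184, so the distance is 2√46.

2√46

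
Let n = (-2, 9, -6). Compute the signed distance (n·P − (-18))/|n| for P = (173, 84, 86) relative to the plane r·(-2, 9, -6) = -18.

-8

n·P − (-18) = -88.
|n| = 11, so the signed distance is -88/11 = -8.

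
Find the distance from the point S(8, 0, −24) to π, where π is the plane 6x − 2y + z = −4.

28/√41

n = (6, −2, 1); n·P − (-4) = 28; |n| = √41; distance = 28/√41 = 28√41/41.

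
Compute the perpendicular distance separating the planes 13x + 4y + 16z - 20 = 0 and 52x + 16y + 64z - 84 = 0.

Divide the second equation by 4 to match normals: 13x + 4y + 16z = 21.
Both planes have normal n = (13, 4, 16), |n| = 21. Any point on the first plane is at distance |21 − 20|/|n| = 1/21 from the second.

1/21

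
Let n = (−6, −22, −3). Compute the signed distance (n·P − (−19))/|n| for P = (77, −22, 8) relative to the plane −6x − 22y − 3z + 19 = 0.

n·P − (-19) = 17.
|n| = 23, so the signed distance is 17/23.

17/23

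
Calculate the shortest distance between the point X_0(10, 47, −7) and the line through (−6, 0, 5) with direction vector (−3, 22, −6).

Direction vector d = (−3, 22, −6).
AP = (16, 47, −12), and AP × d = (−18, 132, 493).
|AP × d|² = 260797 and |d|² = 529, so the distance is √(260797/529) = √493.

√493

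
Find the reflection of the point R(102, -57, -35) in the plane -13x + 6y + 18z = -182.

n = (-13, 6, 18), |n|² = 529, n·R − (-182) = -2116, so t = -2116/529 = -4.
Foot F = R − (-4)·n = (50, -33, 37); the reflection is 2F − R = (-2, -9, 109).

(-2, -9, 109)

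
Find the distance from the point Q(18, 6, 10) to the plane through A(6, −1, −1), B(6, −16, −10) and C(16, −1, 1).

AB = (0, −15, −9) and AC = (10, 0, 2), so a normal is n = AB × AC = (−30, −90, 150).
d = |(-30)·18 + (-90)·6 + 150·10 − (-240)| / √(900 + 8100 + 22500) = |660| / (30√35) = 22/√35.

22√35/35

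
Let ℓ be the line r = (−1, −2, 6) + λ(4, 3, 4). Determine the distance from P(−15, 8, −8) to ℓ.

2√82

Direction vector d = (4, 3, 4).
AP = (−14, 10, −14); AP·d = -82, |AP|² = 492, |d|² = 41.
distance² = |AP|² − (AP·d)²/|d|² = 492 − 6724/41 = 328, so the distance is 2√82.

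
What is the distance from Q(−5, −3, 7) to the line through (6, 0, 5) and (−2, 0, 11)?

√34

A direction vector is d = (−8, 0, 6).
AP = (−11, −3, 2); AP·d = 100, |AP|² = 134, |d|² = 100.
distance² = |AP|² − (AP·d)²/|d|² = 134 − 10000/100 = 34, so the distance is √34.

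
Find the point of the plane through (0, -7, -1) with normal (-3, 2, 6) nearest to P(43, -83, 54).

n = (-3, 2, 6), |n|² = 49, and n·P − (-20) = 49.
t = 49/49 = 1, so the foot is P − t·n = (43, -83, 54) − 1·(-3, 2, 6) = (46, -85, 48).

(46, -85, 48)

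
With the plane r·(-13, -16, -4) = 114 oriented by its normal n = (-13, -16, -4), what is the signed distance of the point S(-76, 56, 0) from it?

-22/21

n·S − 114 = -22.
|n| = 21, so the signed distance is -22/21.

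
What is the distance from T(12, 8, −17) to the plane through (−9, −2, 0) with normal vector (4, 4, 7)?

5/9

The plane has equation n·(r − (−9, −2, 0)) = 0, i.e. n·r = -44.
d = |4·12 + 4·8 + 7·(-17) − (-44)| / √(16 + 16 + 49) = |5| / 9 = 5/9.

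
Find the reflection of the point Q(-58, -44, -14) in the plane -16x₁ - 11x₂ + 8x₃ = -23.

n = (-16, -11, 8), |n|² = 441, n·Q − (-23) = 1323, so t = 1323/441 = 3.
Foot F = Q − 3·n = (-10, -11, -38); the reflection is 2F − Q = (38, 22, -62).

(38, 22, -62)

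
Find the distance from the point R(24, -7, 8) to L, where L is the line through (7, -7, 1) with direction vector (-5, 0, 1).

Direction vector d = (-5, 0, 1).
AP = (17, 0, 7); AP·d = -78, |AP|² = 338, |d|² = 26.
distance² = |AP|² − (AP·d)²/|d|² = 338 − 6084/26 = 104, so the distance is 2√26.

2√26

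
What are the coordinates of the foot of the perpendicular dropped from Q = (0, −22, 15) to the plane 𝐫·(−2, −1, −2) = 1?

(-2, -23, 13)

n = (−2, −1, −2), |n|² = 9, and n·Q − 1 = -9.
t = -9/9 = -1, so the foot is Q − t·n = (0, −22, 15) − (-1)·(−2, −1, −2) = (−2, −23, 13).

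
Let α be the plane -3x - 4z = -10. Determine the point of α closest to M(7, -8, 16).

(-2, -8, 4)

n = (-3, 0, -4), |n|² = 25, and n·M − (-10) = -75.
t = -75/25 = -3, so the foot is M − t·n = (7, -8, 16) − (-3)·(-3, 0, -4) = (-2, -8, 4).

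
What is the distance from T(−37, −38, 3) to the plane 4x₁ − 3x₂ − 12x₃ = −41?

29/13

d = |4·(-37) + (-3)·(-38) + (-12)·3 − (-41)| / √(16 + 9 + 144) = |-29| / 13 = 29/13.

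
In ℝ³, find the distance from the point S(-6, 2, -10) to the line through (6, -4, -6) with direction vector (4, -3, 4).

Direction vector d = (4, -3, 4).
AP = (-12, 6, -4); AP·d = -82, |AP|² = 196, |d|² = 41.
distance² = |AP|² − (AP·d)²/|d|² = 196 − 6724/41 = 32, so the distance is 4√2.

4√2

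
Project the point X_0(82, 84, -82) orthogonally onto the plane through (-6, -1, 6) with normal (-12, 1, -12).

n = (-12, 1, -12), |n|² = 289, and n·X_0 − (-1) = 85.
t = 85/289 = 5/17, so the foot is X_0 − t·n = (82, 84, -82) − (5/17)·(-12, 1, -12) = (1454/17, 1423/17, -1334/17).

(1454/17, 1423/17, -1334/17)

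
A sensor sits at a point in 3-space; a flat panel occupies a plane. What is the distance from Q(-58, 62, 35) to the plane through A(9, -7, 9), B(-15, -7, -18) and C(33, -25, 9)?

AB = (-24, 0, -27) and AC = (24, -18, 0), so a normal is n = AB × AC = (-486, -648, 432).
Then n·(-58, 62, 35) - 4050 = -918.
|n| = √(236196 + 419904 + 186624) = 918, so the distance is |-918|/918 = 1.

1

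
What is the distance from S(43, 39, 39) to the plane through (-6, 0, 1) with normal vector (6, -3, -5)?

The plane has equation n·(r − (-6, 0, 1)) = 0, i.e. n·r = -41.
Then n·(43, 39, 39) - (-41) = -13.
|n| = √(36 + 9 + 25) = √70, so the distance is |-13|/√70 = 13√70/70.

13√70/70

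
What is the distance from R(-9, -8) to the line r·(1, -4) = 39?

The normal to the line is n = (1, -4) with |n| = √17.
|n·R − 39| = |23 − 39| = 16, so the distance is 16/√17 = 16√17/17.

16/√17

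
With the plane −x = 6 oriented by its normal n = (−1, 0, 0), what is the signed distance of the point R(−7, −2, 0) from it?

1

n·R − 6 = 1.
|n| = 1, so the signed distance is 1/1 = 1.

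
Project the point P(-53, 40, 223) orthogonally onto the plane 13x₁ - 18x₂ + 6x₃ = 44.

(-1154/23, 830/23, 5159/23)

The perpendicular from P has direction n = (13, -18, 6): r = (-53, 40, 223) + λ(13, -18, 6).
Substitute into the plane: n·(P + λn) = 44 gives -71 + 529λ = 44, so λ = 5/23.
Foot = (-53, 40, 223) + (5/23)·(13, -18, 6) = (-1154/23, 830/23, 5159/23).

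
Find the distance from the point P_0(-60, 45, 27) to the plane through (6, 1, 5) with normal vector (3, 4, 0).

22/5

The plane has equation n·(r − (6, 1, 5)) = 0, i.e. n·r = 22.
Then n·(-60, 45, 27) - 22 = -22.
|n| = √(9 + 16 + 0) = 5, so the distance is |-22|/5 = 22/5.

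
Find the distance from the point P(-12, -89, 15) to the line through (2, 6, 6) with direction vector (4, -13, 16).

√5333

Direction vector d = (4, -13, 16).
AP = (-14, -95, 9), and AP × d = (-1403, 260, 562).
|AP × d|² = 2351853 and |d|² = 441, so the distance is √(2351853/441) = √5333.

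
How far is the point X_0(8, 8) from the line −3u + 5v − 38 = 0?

The normal to the line is n = (−3, 5) with |n| = √34.
|n·X_0 − 38| = |16 − 38| = 22, so the distance is 22/√34.

22/√34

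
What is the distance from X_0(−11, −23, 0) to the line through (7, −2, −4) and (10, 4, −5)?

3√5

A direction vector is d = (3, 6, −1).
AP = (−18, −21, 4), and AP × d = (−3, −6, −45).
|AP × d|² = 2070 and |d|² = 46, so the distance is √(2070/46) = √45 = 3√5.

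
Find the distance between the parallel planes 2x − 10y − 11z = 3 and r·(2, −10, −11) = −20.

23/15

Both planes have normal n = (2, −10, −11), |n| = 15. Any point on the first plane is at distance |(-20) − 3|/|n| = 23/15 from the second.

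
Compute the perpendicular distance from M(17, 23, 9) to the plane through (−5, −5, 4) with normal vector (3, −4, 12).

14/13

The plane has equation n·(r − (−5, −5, 4)) = 0, i.e. n·r = 53.
Then n·(17, 23, 9) − 53 = 14.
|n| = √(9 + 16 + 144) = 13, so the distance is |14|/13 = 14/13.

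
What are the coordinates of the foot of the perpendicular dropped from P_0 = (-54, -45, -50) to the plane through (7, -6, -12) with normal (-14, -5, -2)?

(16, -20, -40)

The perpendicular from P_0 has direction n = (-14, -5, -2): r = (-54, -45, -50) + t(-14, -5, -2).
Substitute into the plane: n·(P_0 + tn) = -44 gives 1081 + 225t = -44, so t = -5.
Foot = (-54, -45, -50) + (-5)·(-14, -5, -2) = (16, -20, -40).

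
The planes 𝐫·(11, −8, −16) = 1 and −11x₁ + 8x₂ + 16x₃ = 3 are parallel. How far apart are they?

4/21

Divide the second equation by -1 to match normals: 11x₁ − 8x₂ − 16x₃ = -3.
Both planes have normal n = (11, −8, −16), |n| = 21. Any point on the first plane is at distance |(-3) − 1|/|n| = 4/21 from the second.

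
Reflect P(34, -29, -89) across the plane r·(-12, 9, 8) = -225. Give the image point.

n = (-12, 9, 8), |n|² = 289, n·P − (-225) = -1156, so t = -1156/289 = -4.
Foot F = P − (-4)·n = (-14, 7, -57); the reflection is 2F − P = (-62, 43, -25).

(-62, 43, -25)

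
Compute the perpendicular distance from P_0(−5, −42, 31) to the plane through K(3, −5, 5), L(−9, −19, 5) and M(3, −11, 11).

KL = (−12, −14, 0) and KM = (0, −6, 6), so a normal is n = KL × KM = (−84, 72, 72).
Then n·(−5, −42, 31) − (−252) = −120.
|n| = √(7056 + 5184 + 5184) = 132, so the distance is |-120|/132 = 10/11.

10/11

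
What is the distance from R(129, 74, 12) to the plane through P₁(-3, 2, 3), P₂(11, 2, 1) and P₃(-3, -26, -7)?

P₁P₂ = (14, 0, -2) and P₁P₃ = (0, -28, -10), so a normal is n = P₁P₂ × P₁P₃ = (-56, 140, -392).
d = |(-56)·129 + 140·74 + (-392)·12 − (-728)| / √(3136 + 19600 + 153664) = |-840| / 420 = 2.

2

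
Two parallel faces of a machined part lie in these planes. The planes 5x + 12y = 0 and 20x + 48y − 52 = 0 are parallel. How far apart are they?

Divide the second equation by 4 to match normals: 5x + 12y = 13.
Both planes have normal n = (5, 12, 0), |n| = 13. Any point on the first plane is at distance |13 − 0|/|n| = 13/13 = 1 from the second.

1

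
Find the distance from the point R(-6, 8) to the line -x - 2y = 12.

d = |(-1)·(-6) + (-2)·8 − 12| / √(1 + 4) = |-22|/√5 = 22/√5.

22√5/5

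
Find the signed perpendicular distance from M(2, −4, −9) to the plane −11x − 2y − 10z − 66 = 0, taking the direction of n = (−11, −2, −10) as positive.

n·M − 66 = 10.
|n| = 15, so the signed distance is 10/15 = 2/3.

2/3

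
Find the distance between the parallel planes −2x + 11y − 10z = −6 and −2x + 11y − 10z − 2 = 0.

8/15

With common normal n = (−2, 11, −10) (|n| = 15), the distance is |(-6) − 2|/|n| = 8/15.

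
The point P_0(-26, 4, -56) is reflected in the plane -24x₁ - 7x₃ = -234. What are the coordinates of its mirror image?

n = (-24, 0, -7), |n|² = 625, n·P_0 − (-234) = 1250, so t = 1250/625 = 2.
Foot F = P_0 − 2·n = (22, 4, -42); the reflection is 2F − P_0 = (70, 4, -28).

(70, 4, -28)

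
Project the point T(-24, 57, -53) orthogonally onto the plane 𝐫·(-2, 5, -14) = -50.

(-14, 32, 17)

The perpendicular from T has direction n = (-2, 5, -14): r = (-24, 57, -53) + t(-2, 5, -14).
Substitute into the plane: n·(T + tn) = -50 gives 1075 + 225t = -50, so t = -5.
Foot = (-24, 57, -53) + (-5)·(-2, 5, -14) = (-14, 32, 17).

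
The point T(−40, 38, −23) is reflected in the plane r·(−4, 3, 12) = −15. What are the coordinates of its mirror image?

n = (−4, 3, 12), |n|² = 169, n·T − (-15) = 13, so t = 13/169 = 1/13.
Foot F = T − (1/13)·n = (−516/13, 491/13, −311/13); the reflection is 2F − T = (−512/13, 488/13, −323/13).

(-512/13, 488/13, -323/13)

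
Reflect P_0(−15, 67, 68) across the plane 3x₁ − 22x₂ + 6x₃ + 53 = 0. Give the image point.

With n = (3, −22, 6), the signed offset is (n·P_0 − (-53))/|n|² = -1058/529 = -2.
P_0' = P_0 − 2t·n = (−15, 67, 68) − (-4)·(3, −22, 6) = (−3, −21, 92).

(-3, -21, 92)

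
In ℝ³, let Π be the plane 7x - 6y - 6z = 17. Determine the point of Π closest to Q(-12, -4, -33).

(-19, 2, -27)

n = (7, -6, -6), |n|² = 121, and n·Q − 17 = 121.
t = 121/121 = 1, so the foot is Q − t·n = (-12, -4, -33) − 1·(7, -6, -6) = (-19, 2, -27).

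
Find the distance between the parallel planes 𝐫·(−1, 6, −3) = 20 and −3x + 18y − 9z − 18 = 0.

Divide the second equation by 3 to match normals: −x + 6y − 3z = 6.
With common normal n = (−1, 6, −3) (|n| = √46), the distance is |20 − 6|/|n| = 14/√46.

14/√46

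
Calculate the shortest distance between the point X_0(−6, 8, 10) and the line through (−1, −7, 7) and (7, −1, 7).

A direction vector is d = (8, 6, 0).
AP = (−5, 15, 3); AP·d = 50, |AP|² = 259, |d|² = 100.
distance² = |AP|² − (AP·d)²/|d|² = 259 − 2500/100 = 234, so the distance is 3√26.

3√26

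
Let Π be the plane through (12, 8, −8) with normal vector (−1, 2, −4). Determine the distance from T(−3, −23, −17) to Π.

The plane has equation n·(r − (12, 8, −8)) = 0, i.e. n·r = 36.
Then n·(−3, −23, −17) − 36 = −11.
|n| = √(1 + 4 + 16) = √21, so the distance is |-11|/√21 = 11√21/21.

11√21/21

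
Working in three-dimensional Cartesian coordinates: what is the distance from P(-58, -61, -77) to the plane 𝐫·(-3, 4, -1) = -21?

28/√26

d = |(-3)·(-58) + 4·(-61) + (-1)·(-77) − (-21)| / √(9 + 16 + 1) = |28| / √26 = 28/√26.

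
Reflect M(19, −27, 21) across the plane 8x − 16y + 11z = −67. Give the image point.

(-13, 37, -23)

n = (8, −16, 11), |n|² = 441, n·M − (-67) = 882, so t = 882/441 = 2.
Foot F = M − 2·n = (3, 5, −1); the reflection is 2F − M = (−13, 37, −23).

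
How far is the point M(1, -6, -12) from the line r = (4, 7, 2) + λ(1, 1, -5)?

√266

Direction vector d = (1, 1, -5).
AP = (-3, -13, -14), and AP × d = (79, -29, 10).
|AP × d|² = 7182 and |d|² = 27, so the distance is √(7182/27) = √266.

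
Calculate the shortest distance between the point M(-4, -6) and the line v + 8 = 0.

2

The normal to the line is n = (0, 1) with |n| = 1.
|n·M − (-8)| = |-6 − (-8)| = 2, so the distance is 2/1 = 2.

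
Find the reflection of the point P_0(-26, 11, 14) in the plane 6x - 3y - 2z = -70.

With n = (6, -3, -2), the signed offset is (n·P_0 − (-70))/|n|² = -147/49 = -3.
P_0' = P_0 − 2t·n = (-26, 11, 14) − (-6)·(6, -3, -2) = (10, -7, 2).

(10, -7, 2)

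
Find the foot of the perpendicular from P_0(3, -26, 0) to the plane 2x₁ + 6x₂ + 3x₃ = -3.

n = (2, 6, 3), |n|² = 49, and n·P_0 − (-3) = -147.
t = -147/49 = -3, so the foot is P_0 − t·n = (3, -26, 0) − (-3)·(2, 6, 3) = (9, -8, 9).

(9, -8, 9)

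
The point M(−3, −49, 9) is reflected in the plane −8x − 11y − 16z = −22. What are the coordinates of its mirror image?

(13, -27, 41)

n = (−8, −11, −16), |n|² = 441, n·M − (-22) = 441, so t = 441/441 = 1.
Foot F = M − 1·n = (5, −38, 25); the reflection is 2F − M = (13, −27, 41).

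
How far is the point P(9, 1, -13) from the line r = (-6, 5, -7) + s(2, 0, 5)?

Direction vector d = (2, 0, 5).
AP = (15, -4, -6), and AP × d = (-20, -87, 8).
|AP × d|² = 8033 and |d|² = 29, so the distance is √(8033/29) = √277.

√277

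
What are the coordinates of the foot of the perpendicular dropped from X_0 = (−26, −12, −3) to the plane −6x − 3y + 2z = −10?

(-2, 0, -11)

The perpendicular from X_0 has direction n = (−6, −3, 2): r = (−26, −12, −3) + μ(−6, −3, 2).
Substitute into the plane: n·(X_0 + μn) = -10 gives 186 + 49μ = -10, so μ = -4.
Foot = (−26, −12, −3) + (-4)·(−6, −3, 2) = (−2, 0, −11).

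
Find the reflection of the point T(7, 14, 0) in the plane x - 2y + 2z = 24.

n = (1, -2, 2), |n|² = 9, n·T − 24 = -45, so t = -45/9 = -5.
Foot F = T − (-5)·n = (12, 4, 10); the reflection is 2F − T = (17, -6, 20).

(17, -6, 20)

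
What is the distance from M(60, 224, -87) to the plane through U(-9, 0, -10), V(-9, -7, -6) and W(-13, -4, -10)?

9

UV = (0, -7, 4) and UW = (-4, -4, 0), so a normal is n = UV × UW = (16, -16, -28).
Then n·(60, 224, -87) - 136 = -324.
|n| = √(256 + 256 + 784) = 36, so the distance is |-324|/36 = 9.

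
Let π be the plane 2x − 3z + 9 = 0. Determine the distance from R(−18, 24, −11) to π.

6/√13

d = |2·(-18) + (-3)·(-11) − (-9)| / √(4 + 0 + 9) = |6| / √13 = 6√13/13.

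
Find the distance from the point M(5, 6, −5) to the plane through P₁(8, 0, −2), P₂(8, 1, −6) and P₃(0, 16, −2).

1/3

P₁P₂ = (0, 1, −4) and P₁P₃ = (−8, 16, 0), so a normal is n = P₁P₂ × P₁P₃ = (64, 32, 8).
Then n·(5, 6, −5) − 496 = −24.
|n| = √(4096 + 1024 + 64) = 72, so the distance is |-24|/72 = 1/3.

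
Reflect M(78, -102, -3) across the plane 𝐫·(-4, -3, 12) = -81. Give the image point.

With n = (-4, -3, 12), the signed offset is (n·M − (-81))/|n|² = 39/169 = 3/13.
M' = M − 2t·n = (78, -102, -3) − (6/13)·(-4, -3, 12) = (1038/13, -1308/13, -111/13).

(1038/13, -1308/13, -111/13)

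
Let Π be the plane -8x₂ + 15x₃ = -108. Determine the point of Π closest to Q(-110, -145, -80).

(-110, -2433/17, -1420/17)

n = (0, -8, 15), |n|² = 289, and n·Q − (-108) = 68.
t = 68/289 = 4/17, so the foot is Q − t·n = (-110, -145, -80) − (4/17)·(0, -8, 15) = (-110, -2433/17, -1420/17).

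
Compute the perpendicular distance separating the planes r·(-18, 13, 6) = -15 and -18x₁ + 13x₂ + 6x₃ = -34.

With common normal n = (-18, 13, 6) (|n| = 23), the distance is |(-15) − (-34)|/|n| = 19/23.

19/23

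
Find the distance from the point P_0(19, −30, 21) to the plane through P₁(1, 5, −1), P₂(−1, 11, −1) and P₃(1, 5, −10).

P₁P₂ = (−2, 6, 0) and P₁P₃ = (0, 0, −9), so a normal is n = P₁P₂ × P₁P₃ = (−54, −18, 0).
Then n·(19, −30, 21) − (−144) = −342.
|n| = √(2916 + 324 + 0) = 18√10, so the distance is |-342|/(18√10) = 19√10/10.

19/√10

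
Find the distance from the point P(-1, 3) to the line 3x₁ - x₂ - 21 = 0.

27/√10

d = |3·(-1) + (-1)·3 − 21| / √(9 + 1) = |-27|/√10 = 27/√10.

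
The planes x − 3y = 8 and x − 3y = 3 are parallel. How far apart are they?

Both planes have normal n = (1, −3, 0), |n| = √10. Any point on the first plane is at distance |3 − 8|/|n| = 5/√10 from the second.

√10/2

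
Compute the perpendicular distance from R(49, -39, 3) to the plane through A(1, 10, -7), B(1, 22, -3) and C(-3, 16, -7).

2

AB = (0, 12, 4) and AC = (-4, 6, 0), so a normal is n = AB × AC = (-24, -16, 48).
n = (-24, -16, 48); n·P − (-520) = 112; |n| = 56; distance = 112/56 = 2.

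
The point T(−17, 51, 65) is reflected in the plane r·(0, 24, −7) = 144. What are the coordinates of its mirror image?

(-17, 3, 79)

With n = (0, 24, −7), the signed offset is (n·T − 144)/|n|² = 625/625 = 1.
T' = T − 2t·n = (−17, 51, 65) − 2·(0, 24, −7) = (−17, 3, 79).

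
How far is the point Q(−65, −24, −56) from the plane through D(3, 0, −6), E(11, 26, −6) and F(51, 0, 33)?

DE = (8, 26, 0) and DF = (48, 0, 39), so a normal is n = DE × DF = (1014, −312, −1248).
n = (1014, −312, −1248); n·P − 10530 = 936; |n| = 1638; distance = 936/1638 = 4/7.

4/7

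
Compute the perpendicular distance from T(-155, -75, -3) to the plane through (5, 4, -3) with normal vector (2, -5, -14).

The plane has equation n·(r − (5, 4, -3)) = 0, i.e. n·r = 32.
d = |2·(-155) + (-5)·(-75) + (-14)·(-3) − 32| / √(4 + 25 + 196) = |75| / 15 = 5.

5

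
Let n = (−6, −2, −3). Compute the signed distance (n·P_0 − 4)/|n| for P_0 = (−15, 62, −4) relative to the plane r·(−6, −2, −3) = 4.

n·P_0 − 4 = -26.
|n| = 7, so the signed distance is -26/7.

-26/7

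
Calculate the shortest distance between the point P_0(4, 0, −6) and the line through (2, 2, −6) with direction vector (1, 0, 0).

2

Direction vector d = (1, 0, 0).
AP = (2, −2, 0), and AP × d = (0, 0, 2).
|AP × d|² = 4 and |d|² = 1, so the distance is √4 = 2.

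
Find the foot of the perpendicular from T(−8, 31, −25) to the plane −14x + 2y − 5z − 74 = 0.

(6, 29, -20)

n = (−14, 2, −5), |n|² = 225, and n·T − 74 = 225.
t = 225/225 = 1, so the foot is T − t·n = (−8, 31, −25) − 1·(−14, 2, −5) = (6, 29, −20).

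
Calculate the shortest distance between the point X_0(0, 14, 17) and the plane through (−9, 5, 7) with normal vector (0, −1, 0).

9

The plane has equation n·(r − (−9, 5, 7)) = 0, i.e. n·r = -5.
Then n·(0, 14, 17) − (−5) = −9.
|n| = √(0 + 1 + 0) = 1, so the distance is |-9|/1 = 9.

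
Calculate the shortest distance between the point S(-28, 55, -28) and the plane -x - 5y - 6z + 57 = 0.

Normal vector n = (-1, -5, -6), and n·(-28, 55, -28) - (-57) = -22.
|n| = √(1 + 25 + 36) = √62, so the distance is |-22|/√62 = 11√62/31.

11√62/31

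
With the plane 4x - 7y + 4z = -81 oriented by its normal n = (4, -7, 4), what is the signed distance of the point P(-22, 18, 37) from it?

n·P − (-81) = 15.
|n| = 9, so the signed distance is 15/9 = 5/3.

5/3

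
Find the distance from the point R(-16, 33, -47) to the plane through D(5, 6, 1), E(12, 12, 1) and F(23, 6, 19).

DE = (7, 6, 0) and DF = (18, 0, 18), so a normal is n = DE × DF = (108, -126, -108).
Then n·(-16, 33, -47) - (-324) = -486.
|n| = √(11664 + 15876 + 11664) = 198, so the distance is |-486|/198 = 27/11.

27/11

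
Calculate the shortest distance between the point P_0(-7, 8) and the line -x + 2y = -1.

24/√5

d = |(-1)·(-7) + 2·8 − (-1)| / √(1 + 4) = |24|/√5 = 24√5/5.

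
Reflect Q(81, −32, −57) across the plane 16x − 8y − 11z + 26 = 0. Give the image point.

With n = (16, −8, −11), the signed offset is (n·Q − (-26))/|n|² = 2205/441 = 5.
Q' = Q − 2t·n = (81, −32, −57) − 10·(16, −8, −11) = (−79, 48, 53).

(-79, 48, 53)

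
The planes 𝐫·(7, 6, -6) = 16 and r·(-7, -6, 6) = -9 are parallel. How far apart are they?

7/11

Divide the second equation by -1 to match normals: 7x + 6y - 6z = 9.
With common normal n = (7, 6, -6) (|n| = 11), the distance is |16 − 9|/|n| = 7/11.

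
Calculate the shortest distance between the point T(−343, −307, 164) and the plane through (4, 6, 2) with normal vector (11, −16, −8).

The plane has equation n·(r − (4, 6, 2)) = 0, i.e. n·r = -68.
d = |11·(-343) + (-16)·(-307) + (-8)·164 − (-68)| / √(121 + 256 + 64) = |-105| / 21 = 5.

5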